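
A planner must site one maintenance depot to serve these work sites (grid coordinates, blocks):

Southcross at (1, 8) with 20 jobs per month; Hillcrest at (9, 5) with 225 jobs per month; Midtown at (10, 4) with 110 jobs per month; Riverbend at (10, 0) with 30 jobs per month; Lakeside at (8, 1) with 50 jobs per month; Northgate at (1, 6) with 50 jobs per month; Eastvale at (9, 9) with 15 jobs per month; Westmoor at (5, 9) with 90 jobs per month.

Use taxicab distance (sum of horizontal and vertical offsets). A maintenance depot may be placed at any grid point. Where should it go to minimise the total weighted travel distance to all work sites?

Manhattan distance separates: Σwᵢ(|x−xᵢ|+|y−yᵢ|) = Σwᵢ|x−xᵢ| + Σwᵢ|y−yᵢ|, so x and y are optimised independently as 1-D weighted medians.
Total weight W = 590; half = 295.
x-coordinate, sorted with cumulative weight:
  x=1 (Southcross, w=20) cum 20
  x=1 (Northgate, w=50) cum 70
  x=5 (Westmoor, w=90) cum 160
  x=8 (Lakeside, w=50) cum 210
  x=9 (Hillcrest, w=225) cum 435  ← median
  x=9 (Eastvale, w=15) cum 450
  x=10 (Midtown, w=110) cum 560
  x=10 (Riverbend, w=30) cum 590
⇒ x* = 9
y-coordinate, sorted with cumulative weight:
  y=0 (Riverbend, w=30) cum 30
  y=1 (Lakeside, w=50) cum 80
  y=4 (Midtown, w=110) cum 190
  y=5 (Hillcrest, w=225) cum 415  ← median
  y=6 (Northgate, w=50) cum 465
  y=8 (Southcross, w=20) cum 485
  y=9 (Eastvale, w=15) cum 500
  y=9 (Westmoor, w=90) cum 590
⇒ y* = 5

(9, 5)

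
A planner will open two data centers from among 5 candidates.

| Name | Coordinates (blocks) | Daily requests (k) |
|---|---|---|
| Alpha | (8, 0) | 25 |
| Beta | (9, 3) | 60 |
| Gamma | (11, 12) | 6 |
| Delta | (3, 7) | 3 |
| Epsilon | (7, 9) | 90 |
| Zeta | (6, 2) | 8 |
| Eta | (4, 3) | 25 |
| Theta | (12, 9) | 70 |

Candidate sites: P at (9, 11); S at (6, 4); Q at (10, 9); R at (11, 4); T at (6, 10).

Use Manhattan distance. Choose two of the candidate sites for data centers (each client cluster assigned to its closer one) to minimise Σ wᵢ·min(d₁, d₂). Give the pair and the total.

Evaluate every pair (each demand assigned to the nearer of the two):
  {S, Q}: total = 933
  {Q, R}: total = 1072
  {S, T}: total = 1211
  {P, S}: total = 1227
  {R, T}: total = 1271
  {Q, T}: total = 1346
  {P, R}: total = 1369
  {S, R}: total = 1447
  {P, Q}: total = 1538
  {P, T}: total = 1635
Best pair: {S, Q} with total 933.

{S, Q}, total 933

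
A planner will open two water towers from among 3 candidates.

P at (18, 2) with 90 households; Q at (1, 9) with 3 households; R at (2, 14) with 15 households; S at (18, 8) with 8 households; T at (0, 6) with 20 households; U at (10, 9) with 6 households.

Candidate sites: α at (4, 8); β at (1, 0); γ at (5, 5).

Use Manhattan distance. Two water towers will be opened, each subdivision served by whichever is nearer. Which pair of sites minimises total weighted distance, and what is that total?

{α, γ}, total 1846

Evaluate every pair (each demand assigned to the nearer of the two):
  {α, γ}: total = 1846
  {β, γ}: total = 1946
  {α, β}: total = 2116
Best pair: {α, γ} with total 1846.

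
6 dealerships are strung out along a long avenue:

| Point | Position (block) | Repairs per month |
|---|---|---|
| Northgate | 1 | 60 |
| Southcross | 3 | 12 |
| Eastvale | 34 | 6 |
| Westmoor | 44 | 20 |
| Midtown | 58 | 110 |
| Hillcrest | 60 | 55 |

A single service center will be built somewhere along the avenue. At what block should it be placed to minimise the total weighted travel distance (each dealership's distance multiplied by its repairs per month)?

x = 58

For a sum of weighted absolute distances on a line, the optimum is the weighted median (not the mean). Total weight W = 263; half-weight = 131.5.
Sort by position and accumulate weight:
  block 1 (Northgate, w=60) → cum 60
  block 3 (Southcross, w=12) → cum 72
  block 34 (Eastvale, w=6) → cum 78
  block 44 (Westmoor, w=20) → cum 98
  block 58 (Midtown, w=110) → cum 208  ≥ 131.5 → median here
  block 60 (Hillcrest, w=55) → cum 263
Optimal location: block 58.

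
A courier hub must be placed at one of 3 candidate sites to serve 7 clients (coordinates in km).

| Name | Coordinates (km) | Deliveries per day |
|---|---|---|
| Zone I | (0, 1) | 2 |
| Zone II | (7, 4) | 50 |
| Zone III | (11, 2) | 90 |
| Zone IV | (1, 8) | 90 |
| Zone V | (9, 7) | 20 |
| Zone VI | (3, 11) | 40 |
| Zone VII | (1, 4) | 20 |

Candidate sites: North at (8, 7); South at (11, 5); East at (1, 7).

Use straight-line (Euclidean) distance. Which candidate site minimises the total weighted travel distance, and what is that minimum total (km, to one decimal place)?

North, total 1767.7 km

Total weighted distance at each candidate:
  North (8, 7): total = 1767.7
  South (11, 5): total = 2096.8
  East (1, 7): total = 1842.7
Minimum is at North with total 1767.7 km.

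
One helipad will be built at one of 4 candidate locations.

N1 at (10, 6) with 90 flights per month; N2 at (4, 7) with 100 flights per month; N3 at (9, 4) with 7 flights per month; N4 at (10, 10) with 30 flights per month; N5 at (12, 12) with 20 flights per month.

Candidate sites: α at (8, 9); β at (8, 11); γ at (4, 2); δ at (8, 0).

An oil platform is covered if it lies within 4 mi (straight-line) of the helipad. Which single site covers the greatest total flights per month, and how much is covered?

α, covering 120

Coverage radius r = 4 mi; a point is covered iff (Δx)²+(Δy)² ≤ 4² = 16.
  α (8, 9): covers {N1, N4} → 120
  β (8, 11): covers {N4} → 30
  γ (4, 2): covers {none} → 0
  δ (8, 0): covers {none} → 0
Maximum coverage at α: 120 flights per month.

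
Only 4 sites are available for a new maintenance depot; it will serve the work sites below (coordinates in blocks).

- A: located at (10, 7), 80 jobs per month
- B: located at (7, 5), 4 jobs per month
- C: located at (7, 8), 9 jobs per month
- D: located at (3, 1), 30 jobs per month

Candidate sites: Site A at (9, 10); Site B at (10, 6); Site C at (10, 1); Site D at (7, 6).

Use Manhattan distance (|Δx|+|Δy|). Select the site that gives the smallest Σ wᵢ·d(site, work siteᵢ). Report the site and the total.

Site B, total 501 blocks

Total weighted distance at each candidate:
  Site A (9, 10): total = 834
  Site B (10, 6): total = 501
  Site C (10, 1): total = 808
  Site D (7, 6): total = 612
Minimum is at Site B with total 501 blocks.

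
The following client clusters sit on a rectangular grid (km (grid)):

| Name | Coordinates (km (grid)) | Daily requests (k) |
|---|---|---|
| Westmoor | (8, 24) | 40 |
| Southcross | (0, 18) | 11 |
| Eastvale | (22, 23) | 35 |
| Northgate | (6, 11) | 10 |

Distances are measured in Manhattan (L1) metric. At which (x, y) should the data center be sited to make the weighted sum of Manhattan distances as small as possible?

(8, 23)

Manhattan distance separates: Σwᵢ(|x−xᵢ|+|y−yᵢ|) = Σwᵢ|x−xᵢ| + Σwᵢ|y−yᵢ|, so x and y are optimised independently as 1-D weighted medians.
Total weight W = 96; half = 48.
x-coordinate, sorted with cumulative weight:
  x=0 (Southcross, w=11) cum 11
  x=6 (Northgate, w=10) cum 21
  x=8 (Westmoor, w=40) cum 61  ← median
  x=22 (Eastvale, w=35) cum 96
⇒ x* = 8
y-coordinate, sorted with cumulative weight:
  y=11 (Northgate, w=10) cum 10
  y=18 (Southcross, w=11) cum 21
  y=23 (Eastvale, w=35) cum 56  ← median
  y=24 (Westmoor, w=40) cum 96
⇒ y* = 23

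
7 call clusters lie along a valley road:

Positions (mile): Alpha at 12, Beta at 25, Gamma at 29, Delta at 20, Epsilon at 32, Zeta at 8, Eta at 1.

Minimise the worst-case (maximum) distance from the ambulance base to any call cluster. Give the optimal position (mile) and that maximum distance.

location 16.5, max distance 15.5

The 1-center on a line is the midpoint of the two extreme points: leftmost at 1, rightmost at 32.
Optimal location = (1 + 32)/2 = 16.5; maximum distance = (32 − 1)/2 = 15.5.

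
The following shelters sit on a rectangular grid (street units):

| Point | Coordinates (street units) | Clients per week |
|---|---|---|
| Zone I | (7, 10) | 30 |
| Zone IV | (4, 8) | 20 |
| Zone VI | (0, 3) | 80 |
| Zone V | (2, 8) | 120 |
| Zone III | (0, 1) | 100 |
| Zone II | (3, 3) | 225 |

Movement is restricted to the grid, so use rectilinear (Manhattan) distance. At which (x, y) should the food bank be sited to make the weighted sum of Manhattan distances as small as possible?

Manhattan distance separates: Σwᵢ(|x−xᵢ|+|y−yᵢ|) = Σwᵢ|x−xᵢ| + Σwᵢ|y−yᵢ|, so x and y are optimised independently as 1-D weighted medians.
Total weight W = 575; half = 287.5.
x-coordinate, sorted with cumulative weight:
  x=0 (Zone VI, w=80) cum 80
  x=0 (Zone III, w=100) cum 180
  x=2 (Zone V, w=120) cum 300  ← median
  x=3 (Zone II, w=225) cum 525
  x=4 (Zone IV, w=20) cum 545
  x=7 (Zone I, w=30) cum 575
⇒ x* = 2
y-coordinate, sorted with cumulative weight:
  y=1 (Zone III, w=100) cum 100
  y=3 (Zone VI, w=80) cum 180
  y=3 (Zone II, w=225) cum 405  ← median
  y=8 (Zone IV, w=20) cum 425
  y=8 (Zone V, w=120) cum 545
  y=10 (Zone I, w=30) cum 575
⇒ y* = 3

(2, 3)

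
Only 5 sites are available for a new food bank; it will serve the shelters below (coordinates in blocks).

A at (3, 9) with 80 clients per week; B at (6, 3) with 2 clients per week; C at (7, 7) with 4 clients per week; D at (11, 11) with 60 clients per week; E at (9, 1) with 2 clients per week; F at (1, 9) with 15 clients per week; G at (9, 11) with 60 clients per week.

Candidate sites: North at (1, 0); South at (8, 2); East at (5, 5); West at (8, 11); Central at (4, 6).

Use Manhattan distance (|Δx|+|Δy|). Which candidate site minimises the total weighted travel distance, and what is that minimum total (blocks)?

West, total 997 blocks

Total weighted distance at each candidate:
  North (1, 0): total = 3501
  South (8, 2): total = 2524
  East (5, 5): total = 1958
  West (8, 11): total = 997
  Central (4, 6): total = 1776
Minimum is at West with total 997 blocks.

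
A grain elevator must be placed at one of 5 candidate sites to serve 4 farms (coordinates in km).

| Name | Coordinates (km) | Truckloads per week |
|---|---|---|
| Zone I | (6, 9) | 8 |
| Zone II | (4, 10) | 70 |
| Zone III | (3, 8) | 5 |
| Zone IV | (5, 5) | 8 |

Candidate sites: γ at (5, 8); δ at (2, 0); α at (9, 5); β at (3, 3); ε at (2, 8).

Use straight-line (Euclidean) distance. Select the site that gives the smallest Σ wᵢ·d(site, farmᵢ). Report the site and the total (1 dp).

γ, total 201.8 km

Total weighted distance at each candidate:
  γ (5, 8): total = 201.8
  δ (2, 0): total = 879.6
  α (9, 5): total = 600.5
  β (3, 3): total = 596.3
  ε (2, 8): total = 269.9
Minimum is at γ with total 201.8 km.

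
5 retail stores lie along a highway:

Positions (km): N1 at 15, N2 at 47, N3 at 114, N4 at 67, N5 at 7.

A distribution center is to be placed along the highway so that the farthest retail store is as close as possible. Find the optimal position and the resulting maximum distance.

The 1-center on a line is the midpoint of the two extreme points: leftmost at 7, rightmost at 114.
Optimal location = (7 + 114)/2 = 60.5; maximum distance = (114 − 7)/2 = 53.5.

location 60.5, max distance 53.5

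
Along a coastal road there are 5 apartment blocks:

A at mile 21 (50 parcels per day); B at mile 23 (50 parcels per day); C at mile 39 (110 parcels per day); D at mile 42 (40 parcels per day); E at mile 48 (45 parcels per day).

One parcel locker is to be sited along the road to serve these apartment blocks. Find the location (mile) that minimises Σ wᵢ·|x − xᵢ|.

For a sum of weighted absolute distances on a line, the optimum is the weighted median (not the mean). Total weight W = 295; half-weight = 147.5.
Sort by position and accumulate weight:
  mile 21 (A, w=50) → cum 50
  mile 23 (B, w=50) → cum 100
  mile 39 (C, w=110) → cum 210  ≥ 147.5 → median here
  mile 42 (D, w=40) → cum 250
  mile 48 (E, w=45) → cum 295
Optimal location: mile 39.

x = 39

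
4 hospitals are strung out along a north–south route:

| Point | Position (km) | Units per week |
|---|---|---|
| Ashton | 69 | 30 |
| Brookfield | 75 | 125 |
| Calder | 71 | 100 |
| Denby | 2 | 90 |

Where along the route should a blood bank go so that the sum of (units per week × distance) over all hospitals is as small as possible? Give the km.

For a sum of weighted absolute distances on a line, the optimum is the weighted median (not the mean). Total weight W = 345; half-weight = 172.5.
Sort by position and accumulate weight:
  km 2 (Denby, w=90) → cum 90
  km 69 (Ashton, w=30) → cum 120
  km 71 (Calder, w=100) → cum 220  ≥ 172.5 → median here
  km 75 (Brookfield, w=125) → cum 345
Optimal location: km 71.

x = 71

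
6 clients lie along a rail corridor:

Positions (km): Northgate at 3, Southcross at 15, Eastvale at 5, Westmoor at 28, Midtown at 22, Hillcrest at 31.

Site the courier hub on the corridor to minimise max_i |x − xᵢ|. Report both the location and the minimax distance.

The 1-center on a line is the midpoint of the two extreme points: leftmost at 3, rightmost at 31.
Optimal location = (3 + 31)/2 = 17; maximum distance = (31 − 3)/2 = 14.

location 17, max distance 14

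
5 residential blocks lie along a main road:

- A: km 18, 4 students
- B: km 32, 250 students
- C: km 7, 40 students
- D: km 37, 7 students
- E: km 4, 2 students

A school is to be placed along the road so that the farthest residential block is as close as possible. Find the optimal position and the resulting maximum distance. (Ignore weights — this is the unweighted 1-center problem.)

The 1-center on a line is the midpoint of the two extreme points: leftmost at 4, rightmost at 37.
Optimal location = (4 + 37)/2 = 20.5; maximum distance = (37 − 4)/2 = 16.5.

location 20.5, max distance 16.5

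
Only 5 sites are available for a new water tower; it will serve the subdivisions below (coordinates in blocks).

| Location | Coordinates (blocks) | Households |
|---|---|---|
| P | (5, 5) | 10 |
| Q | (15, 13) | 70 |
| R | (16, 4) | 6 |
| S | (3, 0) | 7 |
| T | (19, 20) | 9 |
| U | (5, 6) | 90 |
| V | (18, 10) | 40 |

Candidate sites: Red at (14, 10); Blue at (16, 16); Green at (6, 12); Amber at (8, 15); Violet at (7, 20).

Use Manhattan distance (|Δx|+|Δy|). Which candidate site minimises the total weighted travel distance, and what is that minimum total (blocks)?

Red, total 2080 blocks

Total weighted distance at each candidate:
  Red (14, 10): total = 2080
  Blue (16, 16): total = 3048
  Green (6, 12): total = 2372
  Amber (8, 15): total = 2838
  Violet (7, 20): total = 3926
Minimum is at Red with total 2080 blocks.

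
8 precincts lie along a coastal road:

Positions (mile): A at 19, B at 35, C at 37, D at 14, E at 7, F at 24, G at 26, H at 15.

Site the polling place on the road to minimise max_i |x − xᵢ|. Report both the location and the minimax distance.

location 22, max distance 15

The 1-center on a line is the midpoint of the two extreme points: leftmost at 7, rightmost at 37.
Optimal location = (7 + 37)/2 = 22; maximum distance = (37 − 7)/2 = 15.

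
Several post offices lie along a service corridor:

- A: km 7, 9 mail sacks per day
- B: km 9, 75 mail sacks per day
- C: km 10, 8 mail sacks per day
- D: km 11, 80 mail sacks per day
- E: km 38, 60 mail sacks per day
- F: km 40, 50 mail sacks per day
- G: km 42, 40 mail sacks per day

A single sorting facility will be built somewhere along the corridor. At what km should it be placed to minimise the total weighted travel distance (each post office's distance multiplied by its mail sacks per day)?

For a sum of weighted absolute distances on a line, the optimum is the weighted median (not the mean). Total weight W = 322; half-weight = 161.
Sort by position and accumulate weight:
  km 7 (A, w=9) → cum 9
  km 9 (B, w=75) → cum 84
  km 10 (C, w=8) → cum 92
  km 11 (D, w=80) → cum 172  ≥ 161 → median here
  km 38 (E, w=60) → cum 232
  km 40 (F, w=50) → cum 282
  km 42 (G, w=40) → cum 322
Optimal location: km 11.

x = 11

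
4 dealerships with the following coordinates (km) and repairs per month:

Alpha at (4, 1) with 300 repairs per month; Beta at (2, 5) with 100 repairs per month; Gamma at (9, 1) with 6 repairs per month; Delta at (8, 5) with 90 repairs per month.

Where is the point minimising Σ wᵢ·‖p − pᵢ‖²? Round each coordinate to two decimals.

(4.38, 2.53)

The minimiser of Σwᵢ‖p−pᵢ‖² is the weighted centroid p* = (Σwᵢpᵢ)/(Σwᵢ).
Σwᵢ = 496.
Σwᵢxᵢ = 300·4 + 100·2 + 6·9 + 90·8 = 2174.
Σwᵢyᵢ = 300·1 + 100·5 + 6·1 + 90·5 = 1256.
x* = 2174/496 = 4.38, y* = 1256/496 = 2.53.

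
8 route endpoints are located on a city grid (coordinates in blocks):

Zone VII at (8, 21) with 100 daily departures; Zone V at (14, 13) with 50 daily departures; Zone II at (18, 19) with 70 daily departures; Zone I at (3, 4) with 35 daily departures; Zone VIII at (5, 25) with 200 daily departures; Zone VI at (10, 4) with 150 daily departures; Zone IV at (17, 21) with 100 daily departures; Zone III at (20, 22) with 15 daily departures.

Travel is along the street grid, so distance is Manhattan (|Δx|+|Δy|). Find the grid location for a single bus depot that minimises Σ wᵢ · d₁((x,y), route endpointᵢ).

(10, 21)

Manhattan distance separates: Σwᵢ(|x−xᵢ|+|y−yᵢ|) = Σwᵢ|x−xᵢ| + Σwᵢ|y−yᵢ|, so x and y are optimised independently as 1-D weighted medians.
Total weight W = 720; half = 360.
x-coordinate, sorted with cumulative weight:
  x=3 (Zone I, w=35) cum 35
  x=5 (Zone VIII, w=200) cum 235
  x=8 (Zone VII, w=100) cum 335
  x=10 (Zone VI, w=150) cum 485  ← median
  x=14 (Zone V, w=50) cum 535
  x=17 (Zone IV, w=100) cum 635
  x=18 (Zone II, w=70) cum 705
  x=20 (Zone III, w=15) cum 720
⇒ x* = 10
y-coordinate, sorted with cumulative weight:
  y=4 (Zone I, w=35) cum 35
  y=4 (Zone VI, w=150) cum 185
  y=13 (Zone V, w=50) cum 235
  y=19 (Zone II, w=70) cum 305
  y=21 (Zone VII, w=100) cum 405  ← median
  y=21 (Zone IV, w=100) cum 505
  y=22 (Zone III, w=15) cum 520
  y=25 (Zone VIII, w=200) cum 720
⇒ y* = 21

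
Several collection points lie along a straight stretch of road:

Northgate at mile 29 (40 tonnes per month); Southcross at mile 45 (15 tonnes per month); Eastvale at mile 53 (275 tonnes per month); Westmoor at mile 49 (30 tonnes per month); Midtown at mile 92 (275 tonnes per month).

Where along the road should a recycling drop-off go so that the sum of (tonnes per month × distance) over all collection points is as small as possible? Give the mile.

x = 53

For a sum of weighted absolute distances on a line, the optimum is the weighted median (not the mean). Total weight W = 635; half-weight = 317.5.
Sort by position and accumulate weight:
  mile 29 (Northgate, w=40) → cum 40
  mile 45 (Southcross, w=15) → cum 55
  mile 49 (Westmoor, w=30) → cum 85
  mile 53 (Eastvale, w=275) → cum 360  ≥ 317.5 → median here
  mile 92 (Midtown, w=275) → cum 635
Optimal location: mile 53.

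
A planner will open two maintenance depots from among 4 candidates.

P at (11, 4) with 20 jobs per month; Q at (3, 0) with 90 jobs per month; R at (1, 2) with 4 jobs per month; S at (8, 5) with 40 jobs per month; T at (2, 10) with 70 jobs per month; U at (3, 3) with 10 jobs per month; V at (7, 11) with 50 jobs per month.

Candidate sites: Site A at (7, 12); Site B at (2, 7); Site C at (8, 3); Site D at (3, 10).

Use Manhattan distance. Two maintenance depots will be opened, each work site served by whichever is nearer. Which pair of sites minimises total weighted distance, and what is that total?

{Site C, Site D}, total 1282

Evaluate every pair (each demand assigned to the nearer of the two):
  {Site C, Site D}: total = 1282
  {Site A, Site C}: total = 1502
  {Site A, Site B}: total = 1614
  {Site B, Site C}: total = 1614
  {Site B, Site D}: total = 1674
  {Site A, Site D}: total = 1690
Best pair: {Site C, Site D} with total 1282.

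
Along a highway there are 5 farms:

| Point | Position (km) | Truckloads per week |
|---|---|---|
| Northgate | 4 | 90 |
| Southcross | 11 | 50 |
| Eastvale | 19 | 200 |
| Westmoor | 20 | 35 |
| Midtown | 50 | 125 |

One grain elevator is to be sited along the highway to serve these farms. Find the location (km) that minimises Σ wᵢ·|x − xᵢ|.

x = 19

For a sum of weighted absolute distances on a line, the optimum is the weighted median (not the mean). Total weight W = 500; half-weight = 250.
Sort by position and accumulate weight:
  km 4 (Northgate, w=90) → cum 90
  km 11 (Southcross, w=50) → cum 140
  km 19 (Eastvale, w=200) → cum 340  ≥ 250 → median here
  km 20 (Westmoor, w=35) → cum 375
  km 50 (Midtown, w=125) → cum 500
Optimal location: km 19.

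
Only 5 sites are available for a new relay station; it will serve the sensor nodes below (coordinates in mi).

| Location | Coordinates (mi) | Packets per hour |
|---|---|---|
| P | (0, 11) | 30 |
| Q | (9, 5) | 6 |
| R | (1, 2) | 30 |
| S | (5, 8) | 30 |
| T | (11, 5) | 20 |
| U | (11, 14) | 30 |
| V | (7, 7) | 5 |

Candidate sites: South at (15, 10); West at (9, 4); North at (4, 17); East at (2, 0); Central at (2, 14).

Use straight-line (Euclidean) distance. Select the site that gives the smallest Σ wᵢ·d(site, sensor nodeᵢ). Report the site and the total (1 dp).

West, total 1133.8 mi

Total weighted distance at each candidate:
  South (15, 10): total = 1628.0
  West (9, 4): total = 1133.8
  North (4, 17): total = 1583.4
  East (2, 0): total = 1458.7
  Central (2, 14): total = 1306.6
Minimum is at West with total 1133.8 mi.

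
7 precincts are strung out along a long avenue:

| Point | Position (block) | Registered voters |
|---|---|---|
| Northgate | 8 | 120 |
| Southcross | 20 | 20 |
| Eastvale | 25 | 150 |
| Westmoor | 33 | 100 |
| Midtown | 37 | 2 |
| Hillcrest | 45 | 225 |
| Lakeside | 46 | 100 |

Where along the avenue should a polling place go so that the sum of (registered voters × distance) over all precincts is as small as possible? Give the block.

For a sum of weighted absolute distances on a line, the optimum is the weighted median (not the mean). Total weight W = 717; half-weight = 358.5.
Sort by position and accumulate weight:
  block 8 (Northgate, w=120) → cum 120
  block 20 (Southcross, w=20) → cum 140
  block 25 (Eastvale, w=150) → cum 290
  block 33 (Westmoor, w=100) → cum 390  ≥ 358.5 → median here
  block 37 (Midtown, w=2) → cum 392
  block 45 (Hillcrest, w=225) → cum 617
  block 46 (Lakeside, w=100) → cum 717
Optimal location: block 33.

x = 33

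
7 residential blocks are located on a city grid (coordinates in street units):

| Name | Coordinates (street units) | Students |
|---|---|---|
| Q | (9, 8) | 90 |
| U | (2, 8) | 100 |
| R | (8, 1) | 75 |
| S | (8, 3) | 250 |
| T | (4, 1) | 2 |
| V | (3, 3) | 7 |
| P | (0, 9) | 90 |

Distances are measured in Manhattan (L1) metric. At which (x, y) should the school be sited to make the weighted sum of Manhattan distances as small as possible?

(8, 3)

Manhattan distance separates: Σwᵢ(|x−xᵢ|+|y−yᵢ|) = Σwᵢ|x−xᵢ| + Σwᵢ|y−yᵢ|, so x and y are optimised independently as 1-D weighted medians.
Total weight W = 614; half = 307.
x-coordinate, sorted with cumulative weight:
  x=0 (P, w=90) cum 90
  x=2 (U, w=100) cum 190
  x=3 (V, w=7) cum 197
  x=4 (T, w=2) cum 199
  x=8 (R, w=75) cum 274
  x=8 (S, w=250) cum 524  ← median
  x=9 (Q, w=90) cum 614
⇒ x* = 8
y-coordinate, sorted with cumulative weight:
  y=1 (R, w=75) cum 75
  y=1 (T, w=2) cum 77
  y=3 (S, w=250) cum 327  ← median
  y=3 (V, w=7) cum 334
  y=8 (Q, w=90) cum 424
  y=8 (U, w=100) cum 524
  y=9 (P, w=90) cum 614
⇒ y* = 3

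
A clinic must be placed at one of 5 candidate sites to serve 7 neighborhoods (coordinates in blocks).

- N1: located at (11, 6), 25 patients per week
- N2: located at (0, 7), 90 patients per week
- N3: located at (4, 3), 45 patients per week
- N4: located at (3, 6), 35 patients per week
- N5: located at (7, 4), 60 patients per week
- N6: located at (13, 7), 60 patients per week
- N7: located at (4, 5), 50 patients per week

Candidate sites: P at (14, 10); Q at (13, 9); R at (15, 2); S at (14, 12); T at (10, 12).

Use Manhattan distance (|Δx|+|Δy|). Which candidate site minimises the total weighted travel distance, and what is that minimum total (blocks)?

Total weighted distance at each candidate:
  P (14, 10): total = 4765
  Q (13, 9): total = 4035
  R (15, 2): total = 4820
  S (14, 12): total = 5495
  T (10, 12): total = 4445
Minimum is at Q with total 4035 blocks.

Q, total 4035 blocks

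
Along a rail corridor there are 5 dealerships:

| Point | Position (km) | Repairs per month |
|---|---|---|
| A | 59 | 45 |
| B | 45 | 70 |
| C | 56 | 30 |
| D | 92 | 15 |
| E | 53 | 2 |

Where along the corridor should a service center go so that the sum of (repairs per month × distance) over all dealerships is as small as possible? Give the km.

x = 56

For a sum of weighted absolute distances on a line, the optimum is the weighted median (not the mean). Total weight W = 162; half-weight = 81.
Sort by position and accumulate weight:
  km 45 (B, w=70) → cum 70
  km 53 (E, w=2) → cum 72
  km 56 (C, w=30) → cum 102  ≥ 81 → median here
  km 59 (A, w=45) → cum 147
  km 92 (D, w=15) → cum 162
Optimal location: km 56.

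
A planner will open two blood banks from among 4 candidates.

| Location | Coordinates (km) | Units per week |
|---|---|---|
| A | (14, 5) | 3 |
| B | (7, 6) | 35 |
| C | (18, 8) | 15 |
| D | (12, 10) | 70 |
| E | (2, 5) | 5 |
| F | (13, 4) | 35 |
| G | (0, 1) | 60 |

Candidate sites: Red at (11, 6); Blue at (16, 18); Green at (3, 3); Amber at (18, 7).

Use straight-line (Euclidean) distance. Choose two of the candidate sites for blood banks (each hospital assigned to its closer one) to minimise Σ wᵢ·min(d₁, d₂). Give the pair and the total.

Evaluate every pair (each demand assigned to the nearer of the two):
  {Red, Green}: total = 873.8
  {Green, Amber}: total = 1104.6
  {Red, Amber}: total = 1322.4
  {Red, Blue}: total = 1416.6
  {Blue, Green}: total = 1566.9
  {Blue, Amber}: total = 2307.7
Best pair: {Red, Green} with total 873.8.

{Red, Green}, total 873.8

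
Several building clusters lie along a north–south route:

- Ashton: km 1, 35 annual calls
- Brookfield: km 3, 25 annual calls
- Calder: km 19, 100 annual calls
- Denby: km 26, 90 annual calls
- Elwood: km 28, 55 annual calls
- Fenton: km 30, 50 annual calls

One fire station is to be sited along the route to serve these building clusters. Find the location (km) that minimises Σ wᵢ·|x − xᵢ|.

For a sum of weighted absolute distances on a line, the optimum is the weighted median (not the mean). Total weight W = 355; half-weight = 177.5.
Sort by position and accumulate weight:
  km 1 (Ashton, w=35) → cum 35
  km 3 (Brookfield, w=25) → cum 60
  km 19 (Calder, w=100) → cum 160
  km 26 (Denby, w=90) → cum 250  ≥ 177.5 → median here
  km 28 (Elwood, w=55) → cum 305
  km 30 (Fenton, w=50) → cum 355
Optimal location: km 26.

x = 26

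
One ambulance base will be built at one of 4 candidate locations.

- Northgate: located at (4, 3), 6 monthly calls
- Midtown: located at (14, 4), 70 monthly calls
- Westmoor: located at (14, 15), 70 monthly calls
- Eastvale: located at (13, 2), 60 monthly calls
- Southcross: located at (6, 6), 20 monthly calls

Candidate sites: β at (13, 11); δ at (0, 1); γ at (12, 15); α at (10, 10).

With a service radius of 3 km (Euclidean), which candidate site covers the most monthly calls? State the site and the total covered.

γ, covering 70

Coverage radius r = 3 km; a point is covered iff (Δx)²+(Δy)² ≤ 3² = 9.
  β (13, 11): covers {none} → 0
  δ (0, 1): covers {none} → 0
  γ (12, 15): covers {Westmoor} → 70
  α (10, 10): covers {none} → 0
Maximum coverage at γ: 70 monthly calls.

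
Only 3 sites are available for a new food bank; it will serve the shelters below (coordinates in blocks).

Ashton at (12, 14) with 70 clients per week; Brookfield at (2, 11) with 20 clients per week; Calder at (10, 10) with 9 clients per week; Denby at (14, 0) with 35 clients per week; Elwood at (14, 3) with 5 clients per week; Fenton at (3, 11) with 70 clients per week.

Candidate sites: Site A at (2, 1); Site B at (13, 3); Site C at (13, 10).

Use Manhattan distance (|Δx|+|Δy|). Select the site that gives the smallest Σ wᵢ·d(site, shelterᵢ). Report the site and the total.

Total weighted distance at each candidate:
  Site A (2, 1): total = 3258
  Site B (13, 3): total = 2715
  Site C (13, 10): total = 1812
Minimum is at Site C with total 1812 blocks.

Site C, total 1812 blocks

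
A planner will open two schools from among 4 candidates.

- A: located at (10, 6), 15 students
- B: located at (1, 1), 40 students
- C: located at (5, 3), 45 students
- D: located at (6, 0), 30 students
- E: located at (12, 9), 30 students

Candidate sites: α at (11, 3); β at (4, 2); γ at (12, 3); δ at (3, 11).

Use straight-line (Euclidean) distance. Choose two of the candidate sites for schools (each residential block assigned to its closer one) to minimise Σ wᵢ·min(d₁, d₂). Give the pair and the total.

Evaluate every pair (each demand assigned to the nearer of the two):
  {α, β}: total = 504.9
  {β, γ}: total = 509.1
  {β, δ}: total = 659.7
  {α, γ}: total = 1080.3
  {α, δ}: total = 1082.8
  {γ, δ}: total = 1158.3
Best pair: {α, β} with total 504.9.

{α, β}, total 504.9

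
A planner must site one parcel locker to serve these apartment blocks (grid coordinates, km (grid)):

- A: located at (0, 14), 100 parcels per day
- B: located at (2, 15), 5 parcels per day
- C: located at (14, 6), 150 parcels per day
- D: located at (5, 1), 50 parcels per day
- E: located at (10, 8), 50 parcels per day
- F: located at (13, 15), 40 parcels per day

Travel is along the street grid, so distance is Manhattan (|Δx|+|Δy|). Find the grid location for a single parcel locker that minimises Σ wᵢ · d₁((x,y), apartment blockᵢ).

(10, 6)

Manhattan distance separates: Σwᵢ(|x−xᵢ|+|y−yᵢ|) = Σwᵢ|x−xᵢ| + Σwᵢ|y−yᵢ|, so x and y are optimised independently as 1-D weighted medians.
Total weight W = 395; half = 197.5.
x-coordinate, sorted with cumulative weight:
  x=0 (A, w=100) cum 100
  x=2 (B, w=5) cum 105
  x=5 (D, w=50) cum 155
  x=10 (E, w=50) cum 205  ← median
  x=13 (F, w=40) cum 245
  x=14 (C, w=150) cum 395
⇒ x* = 10
y-coordinate, sorted with cumulative weight:
  y=1 (D, w=50) cum 50
  y=6 (C, w=150) cum 200  ← median
  y=8 (E, w=50) cum 250
  y=14 (A, w=100) cum 350
  y=15 (B, w=5) cum 355
  y=15 (F, w=40) cum 395
⇒ y* = 6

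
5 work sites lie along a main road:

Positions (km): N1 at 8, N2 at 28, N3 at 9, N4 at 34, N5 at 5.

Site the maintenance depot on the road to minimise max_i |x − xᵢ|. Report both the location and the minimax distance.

location 19.5, max distance 14.5

The 1-center on a line is the midpoint of the two extreme points: leftmost at 5, rightmost at 34.
Optimal location = (5 + 34)/2 = 19.5; maximum distance = (34 − 5)/2 = 14.5.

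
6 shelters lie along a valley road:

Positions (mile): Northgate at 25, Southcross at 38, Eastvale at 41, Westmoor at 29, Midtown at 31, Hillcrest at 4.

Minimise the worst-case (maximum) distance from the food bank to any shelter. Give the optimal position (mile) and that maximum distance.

location 22.5, max distance 18.5

The 1-center on a line is the midpoint of the two extreme points: leftmost at 4, rightmost at 41.
Optimal location = (4 + 41)/2 = 22.5; maximum distance = (41 − 4)/2 = 18.5.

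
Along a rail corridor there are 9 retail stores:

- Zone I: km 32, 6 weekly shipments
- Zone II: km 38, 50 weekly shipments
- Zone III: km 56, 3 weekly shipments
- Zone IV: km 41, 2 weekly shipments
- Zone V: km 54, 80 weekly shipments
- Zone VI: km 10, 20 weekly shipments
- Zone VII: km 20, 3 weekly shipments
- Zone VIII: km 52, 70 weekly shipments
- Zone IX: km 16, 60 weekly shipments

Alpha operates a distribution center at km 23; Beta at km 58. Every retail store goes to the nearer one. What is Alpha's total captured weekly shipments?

139

The indifferent point is the midpoint (23+58)/2 = 40.5; retail stores left of it (closer to Alpha at 23) go to Alpha, those right go to Beta.
  Zone VI at 10 (w=20) → Alpha
  Zone IX at 16 (w=60) → Alpha
  Zone VII at 20 (w=3) → Alpha
  Zone I at 32 (w=6) → Alpha
  Zone II at 38 (w=50) → Alpha
  Zone IV at 41 (w=2) → Beta
  Zone VIII at 52 (w=70) → Beta
  Zone V at 54 (w=80) → Beta
  Zone III at 56 (w=3) → Beta
Alpha captures 139; Beta captures 155.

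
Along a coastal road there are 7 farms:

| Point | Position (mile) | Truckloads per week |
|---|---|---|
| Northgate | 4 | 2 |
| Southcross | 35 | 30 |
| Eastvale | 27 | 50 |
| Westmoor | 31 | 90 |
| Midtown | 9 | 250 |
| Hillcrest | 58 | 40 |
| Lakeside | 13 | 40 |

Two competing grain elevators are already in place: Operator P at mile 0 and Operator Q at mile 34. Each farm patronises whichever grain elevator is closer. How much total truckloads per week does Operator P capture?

292

The indifferent point is the midpoint (0+34)/2 = 17; farms left of it (closer to Operator P at 0) go to Operator P, those right go to Operator Q.
  Northgate at 4 (w=2) → Operator P
  Midtown at 9 (w=250) → Operator P
  Lakeside at 13 (w=40) → Operator P
  Eastvale at 27 (w=50) → Operator Q
  Westmoor at 31 (w=90) → Operator Q
  Southcross at 35 (w=30) → Operator Q
  Hillcrest at 58 (w=40) → Operator Q
Operator P captures 292; Operator Q captures 210.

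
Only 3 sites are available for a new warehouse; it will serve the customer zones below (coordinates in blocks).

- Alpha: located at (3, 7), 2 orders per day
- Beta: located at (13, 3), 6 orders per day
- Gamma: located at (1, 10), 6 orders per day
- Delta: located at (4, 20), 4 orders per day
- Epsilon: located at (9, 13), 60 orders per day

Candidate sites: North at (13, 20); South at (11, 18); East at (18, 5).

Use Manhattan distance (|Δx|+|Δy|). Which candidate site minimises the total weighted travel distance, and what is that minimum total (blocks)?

South, total 704 blocks

Total weighted distance at each candidate:
  North (13, 20): total = 976
  South (11, 18): total = 704
  East (18, 5): total = 1344
Minimum is at South with total 704 blocks.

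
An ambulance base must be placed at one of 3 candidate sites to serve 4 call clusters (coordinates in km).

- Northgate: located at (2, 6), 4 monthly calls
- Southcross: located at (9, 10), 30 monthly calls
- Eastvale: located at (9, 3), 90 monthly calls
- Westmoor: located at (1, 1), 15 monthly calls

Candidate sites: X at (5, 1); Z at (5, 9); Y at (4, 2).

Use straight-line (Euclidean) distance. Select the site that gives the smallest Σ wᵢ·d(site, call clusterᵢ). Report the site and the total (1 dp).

X, total 781.3 km

Total weighted distance at each candidate:
  X (5, 1): total = 781.3
  Z (5, 9): total = 923.8
  Y (4, 2): total = 807.3
Minimum is at X with total 781.3 km.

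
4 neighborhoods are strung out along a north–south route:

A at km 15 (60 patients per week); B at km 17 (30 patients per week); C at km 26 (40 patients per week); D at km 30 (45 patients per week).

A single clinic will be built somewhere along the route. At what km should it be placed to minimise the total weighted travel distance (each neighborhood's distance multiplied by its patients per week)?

For a sum of weighted absolute distances on a line, the optimum is the weighted median (not the mean). Total weight W = 175; half-weight = 87.5.
Sort by position and accumulate weight:
  km 15 (A, w=60) → cum 60
  km 17 (B, w=30) → cum 90  ≥ 87.5 → median here
  km 26 (C, w=40) → cum 130
  km 30 (D, w=45) → cum 175
Optimal location: km 17.

x = 17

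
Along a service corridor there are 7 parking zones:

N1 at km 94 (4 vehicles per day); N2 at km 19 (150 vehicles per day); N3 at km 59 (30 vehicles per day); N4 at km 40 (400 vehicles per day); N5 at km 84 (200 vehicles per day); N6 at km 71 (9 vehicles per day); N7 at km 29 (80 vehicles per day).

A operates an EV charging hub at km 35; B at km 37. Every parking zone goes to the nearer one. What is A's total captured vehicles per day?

The indifferent point is the midpoint (35+37)/2 = 36; parking zones left of it (closer to A at 35) go to A, those right go to B.
  N2 at 19 (w=150) → A
  N7 at 29 (w=80) → A
  N4 at 40 (w=400) → B
  N3 at 59 (w=30) → B
  N6 at 71 (w=9) → B
  N5 at 84 (w=200) → B
  N1 at 94 (w=4) → B
A captures 230; B captures 643.

230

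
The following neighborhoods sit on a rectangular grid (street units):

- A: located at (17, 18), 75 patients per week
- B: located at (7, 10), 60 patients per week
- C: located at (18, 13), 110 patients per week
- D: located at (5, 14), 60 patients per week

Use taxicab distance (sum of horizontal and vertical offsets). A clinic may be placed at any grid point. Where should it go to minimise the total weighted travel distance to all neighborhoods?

(17, 13)

Manhattan distance separates: Σwᵢ(|x−xᵢ|+|y−yᵢ|) = Σwᵢ|x−xᵢ| + Σwᵢ|y−yᵢ|, so x and y are optimised independently as 1-D weighted medians.
Total weight W = 305; half = 152.5.
x-coordinate, sorted with cumulative weight:
  x=5 (D, w=60) cum 60
  x=7 (B, w=60) cum 120
  x=17 (A, w=75) cum 195  ← median
  x=18 (C, w=110) cum 305
⇒ x* = 17
y-coordinate, sorted with cumulative weight:
  y=10 (B, w=60) cum 60
  y=13 (C, w=110) cum 170  ← median
  y=14 (D, w=60) cum 230
  y=18 (A, w=75) cum 305
⇒ y* = 13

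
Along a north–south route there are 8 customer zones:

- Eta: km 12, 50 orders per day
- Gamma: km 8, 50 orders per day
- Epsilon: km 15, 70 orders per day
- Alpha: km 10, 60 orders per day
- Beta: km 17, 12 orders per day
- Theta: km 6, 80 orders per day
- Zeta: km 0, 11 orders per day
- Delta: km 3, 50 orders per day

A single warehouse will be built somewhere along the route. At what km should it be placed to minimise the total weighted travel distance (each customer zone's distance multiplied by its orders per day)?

x = 10

For a sum of weighted absolute distances on a line, the optimum is the weighted median (not the mean). Total weight W = 383; half-weight = 191.5.
Sort by position and accumulate weight:
  km 0 (Zeta, w=11) → cum 11
  km 3 (Delta, w=50) → cum 61
  km 6 (Theta, w=80) → cum 141
  km 8 (Gamma, w=50) → cum 191
  km 10 (Alpha, w=60) → cum 251  ≥ 191.5 → median here
  km 12 (Eta, w=50) → cum 301
  km 15 (Epsilon, w=70) → cum 371
  km 17 (Beta, w=12) → cum 383
Optimal location: km 10.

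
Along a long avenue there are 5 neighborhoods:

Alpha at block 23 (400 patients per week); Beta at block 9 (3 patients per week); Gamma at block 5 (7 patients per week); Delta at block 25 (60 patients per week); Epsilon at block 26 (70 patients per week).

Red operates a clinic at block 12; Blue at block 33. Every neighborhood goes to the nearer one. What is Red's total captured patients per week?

10

The indifferent point is the midpoint (12+33)/2 = 22.5; neighborhoods left of it (closer to Red at 12) go to Red, those right go to Blue.
  Gamma at 5 (w=7) → Red
  Beta at 9 (w=3) → Red
  Alpha at 23 (w=400) → Blue
  Delta at 25 (w=60) → Blue
  Epsilon at 26 (w=70) → Blue
Red captures 10; Blue captures 530.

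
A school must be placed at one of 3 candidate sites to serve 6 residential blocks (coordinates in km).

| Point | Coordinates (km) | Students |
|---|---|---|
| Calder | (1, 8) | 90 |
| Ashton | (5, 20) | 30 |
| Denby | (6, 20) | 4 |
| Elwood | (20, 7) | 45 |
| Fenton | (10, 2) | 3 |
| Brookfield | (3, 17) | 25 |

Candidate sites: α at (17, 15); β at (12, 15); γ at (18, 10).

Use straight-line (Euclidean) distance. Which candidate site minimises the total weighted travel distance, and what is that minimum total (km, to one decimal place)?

Total weighted distance at each candidate:
  α (17, 15): total = 2792.4
  β (12, 15): total = 2241.8
  γ (18, 10): total = 2705.1
Minimum is at β with total 2241.8 km.

β, total 2241.8 km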